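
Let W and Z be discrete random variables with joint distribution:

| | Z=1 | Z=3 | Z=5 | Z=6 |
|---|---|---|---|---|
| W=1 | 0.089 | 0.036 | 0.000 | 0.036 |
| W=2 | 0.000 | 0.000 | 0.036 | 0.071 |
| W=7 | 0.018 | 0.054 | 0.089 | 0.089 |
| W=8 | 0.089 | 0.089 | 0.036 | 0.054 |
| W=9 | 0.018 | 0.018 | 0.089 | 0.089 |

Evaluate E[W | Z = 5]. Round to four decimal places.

P(Z = 5) = 0.250.
Σ W·P over the event = 2·(0.036) + 7·(0.089) + 8·(0.036) + 9·(0.089) = 1.784.
E[W | Z = 5] = (1.784) / (0.250) = 7.1360.

7.1360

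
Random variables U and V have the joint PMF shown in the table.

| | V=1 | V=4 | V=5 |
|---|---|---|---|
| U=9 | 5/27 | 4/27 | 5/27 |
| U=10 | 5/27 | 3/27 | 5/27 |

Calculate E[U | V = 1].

P(V = 1) = 10/27.
Summing U·P(U=x,V=y) over the conditioning event gives 95/27.
E[U | V = 1] = (95/27) / (10/27) = 19/2.

19/2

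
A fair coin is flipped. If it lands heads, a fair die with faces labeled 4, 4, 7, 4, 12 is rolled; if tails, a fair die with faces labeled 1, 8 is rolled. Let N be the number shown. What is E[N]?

E[N | heads] = (4+4+7+4+12)/5 = 31/5.
E[N | tails] = (1+8)/2 = 9/2.
By the law of total expectation,
E[N] = (1/2)·(31/5) + (1/2)·(9/2) = 107/20.

107/20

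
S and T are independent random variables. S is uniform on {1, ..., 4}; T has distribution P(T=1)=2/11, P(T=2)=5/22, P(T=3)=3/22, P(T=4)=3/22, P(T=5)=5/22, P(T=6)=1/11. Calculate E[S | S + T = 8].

31/10

P(S + T = 8) = 5/44.
Summing S·P(x,y) over outcomes with S + T = 8 gives 31/88.
E[S | S + T = 8] = (31/88) / (5/44) = 31/10.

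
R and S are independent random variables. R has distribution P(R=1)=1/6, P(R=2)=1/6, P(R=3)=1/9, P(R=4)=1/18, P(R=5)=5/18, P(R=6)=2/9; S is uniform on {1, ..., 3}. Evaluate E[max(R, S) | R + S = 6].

P(R + S = 6) = 4/27.
Summing max(R,S)·P(x,y) over outcomes with R + S = 6 gives 35/54.
E[max(R, S) | R + S = 6] = (35/54) / (4/27) = 35/8.

35/8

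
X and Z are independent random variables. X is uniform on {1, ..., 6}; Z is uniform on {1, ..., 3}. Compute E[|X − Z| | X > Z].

31/12

P(X > Z) = 2/3.
Summing |X−Z|·P(x,y) over outcomes with X > Z gives 31/18.
E[|X − Z| | X > Z] = (31/18) / (2/3) = 31/12.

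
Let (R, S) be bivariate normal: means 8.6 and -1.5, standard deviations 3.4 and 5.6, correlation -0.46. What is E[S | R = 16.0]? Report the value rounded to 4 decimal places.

The regression of S on R has slope ρ·σ_S/σ_R and passes through (μ_R, μ_S).
E[S | R=16.0] = -1.5 + (-0.46)·(5.6/3.4)·(16.0 − (8.6)) = -1.5 + (-0.75765)·(7.4) = -7.1066.

-7.1066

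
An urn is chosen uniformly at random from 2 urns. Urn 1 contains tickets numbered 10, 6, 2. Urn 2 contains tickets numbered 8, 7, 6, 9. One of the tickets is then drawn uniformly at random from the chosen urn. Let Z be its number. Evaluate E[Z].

27/4

E[Z | urn 1] = (10+6+2)/3 = 6.
E[Z | urn 2] = (8+7+6+9)/4 = 15/2.
E[Z] = (1/2)·(6) + (1/2)·(15/2) = 27/4.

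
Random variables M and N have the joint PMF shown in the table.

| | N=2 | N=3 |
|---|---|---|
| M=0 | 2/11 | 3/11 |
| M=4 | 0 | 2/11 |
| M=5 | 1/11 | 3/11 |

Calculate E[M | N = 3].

23/8

P(N = 3) = 8/11.
Σ M·P over the event = 0·(3/11) + 4·(2/11) + 5·(3/11) = 23/11.
E[M | N = 3] = (23/11) / (8/11) = 23/8.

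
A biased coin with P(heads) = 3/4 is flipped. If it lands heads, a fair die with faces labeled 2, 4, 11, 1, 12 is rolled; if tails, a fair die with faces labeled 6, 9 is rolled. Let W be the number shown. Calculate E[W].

E[W | heads] = (2+4+11+1+12)/5 = 6.
E[W | tails] = (6+9)/2 = 15/2.
By the law of total expectation,
E[W] = (3/4)·(6) + (1/4)·(15/2) = 51/8.

51/8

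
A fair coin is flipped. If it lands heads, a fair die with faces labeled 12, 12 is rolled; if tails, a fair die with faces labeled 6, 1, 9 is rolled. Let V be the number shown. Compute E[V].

26/3

E[V | heads] = (12+12)/2 = 12.
E[V | tails] = (6+1+9)/3 = 16/3.
E[V] = (1/2)·(12) + (1/2)·(16/3) = 26/3.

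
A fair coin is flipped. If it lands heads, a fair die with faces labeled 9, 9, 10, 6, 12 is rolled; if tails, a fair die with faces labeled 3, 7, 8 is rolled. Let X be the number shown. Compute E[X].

38/5

E[X | heads] = (9+9+10+6+12)/5 = 46/5.
E[X | tails] = (3+7+8)/3 = 6.
E[X] = (1/2)·(46/5) + (1/2)·(6) = 38/5.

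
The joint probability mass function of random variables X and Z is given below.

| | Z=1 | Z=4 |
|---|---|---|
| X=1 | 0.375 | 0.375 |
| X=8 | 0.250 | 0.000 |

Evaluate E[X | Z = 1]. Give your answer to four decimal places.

P(Z = 1) = 0.625.
Σ X·P over the event = 1·(0.375) + 8·(0.250) = 2.375.
E[X | Z = 1] = (2.375) / (0.625) = 3.8000.

3.8000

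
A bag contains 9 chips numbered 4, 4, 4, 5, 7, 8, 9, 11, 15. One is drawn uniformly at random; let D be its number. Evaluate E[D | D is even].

P(D is even) = 4/9.
Σ over the event: 4·1/3 + 8·1/9 = 20/9.
E[D | D is even] = (20/9) / (4/9) = 5.

5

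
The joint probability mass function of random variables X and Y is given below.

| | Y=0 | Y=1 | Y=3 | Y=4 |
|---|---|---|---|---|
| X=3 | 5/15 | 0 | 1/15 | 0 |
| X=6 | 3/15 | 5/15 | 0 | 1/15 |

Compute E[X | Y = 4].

P(Y = 4) = 1/15.
Σ X·P over the event = 6·(1/15) = 2/5.
E[X | Y = 4] = (2/5) / (1/15) = 6.

6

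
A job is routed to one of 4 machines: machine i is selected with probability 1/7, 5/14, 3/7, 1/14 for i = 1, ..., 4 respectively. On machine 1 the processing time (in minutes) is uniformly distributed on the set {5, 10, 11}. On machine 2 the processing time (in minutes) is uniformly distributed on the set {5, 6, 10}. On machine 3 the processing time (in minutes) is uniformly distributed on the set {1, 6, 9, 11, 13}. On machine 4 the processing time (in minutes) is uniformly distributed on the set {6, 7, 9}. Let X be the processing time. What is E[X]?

E[X | machine 1] = (5+10+11)/3 = 26/3.
E[X | machine 2] = (5+6+10)/3 = 7.
E[X | machine 3] = (1+6+9+11+13)/5 = 8.
E[X | machine 4] = (6+7+9)/3 = 22/3.
E[X] = (1/7)·(26/3) + (5/14)·(7) + (3/7)·(8) + (1/14)·(22/3) = 323/42.

323/42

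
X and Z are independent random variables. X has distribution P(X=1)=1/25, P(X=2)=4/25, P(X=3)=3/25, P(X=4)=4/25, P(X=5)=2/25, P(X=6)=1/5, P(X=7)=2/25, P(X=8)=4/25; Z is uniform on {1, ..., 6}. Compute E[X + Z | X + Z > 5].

284/31

P(X + Z > 5) = 62/75.
Summing (X+Z)·P(x,y) over outcomes with X + Z > 5 gives 568/75.
E[X + Z | X + Z > 5] = (568/75) / (62/75) = 284/31.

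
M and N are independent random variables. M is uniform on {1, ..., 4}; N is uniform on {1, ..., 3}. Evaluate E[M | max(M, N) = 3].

12/5

Outcomes with max(M, N) = 3: (1,3), (2,3), (3,1), (3,2), (3,3), each with probability 1/12.
E[M | max(M, N) = 3] = (1 + 2 + 3 + 3 + 3) / 5 = 12/5.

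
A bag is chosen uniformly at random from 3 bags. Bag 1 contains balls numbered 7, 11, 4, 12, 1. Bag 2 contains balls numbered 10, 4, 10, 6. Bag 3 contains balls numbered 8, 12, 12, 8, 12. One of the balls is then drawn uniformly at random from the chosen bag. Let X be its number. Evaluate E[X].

E[X | bag 1] = (7+11+4+12+1)/5 = 7.
E[X | bag 2] = (10+4+10+6)/4 = 15/2.
E[X | bag 3] = (8+12+12+8+12)/5 = 52/5.
E[X] = (1/3)·(7) + (1/3)·(15/2) + (1/3)·(52/5) = 83/10.

83/10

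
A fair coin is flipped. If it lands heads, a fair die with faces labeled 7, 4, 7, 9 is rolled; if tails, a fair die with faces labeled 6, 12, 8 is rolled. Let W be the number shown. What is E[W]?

E[W | heads] = (7+4+7+9)/4 = 27/4.
E[W | tails] = (6+12+8)/3 = 26/3.
E[W] = (1/2)·(27/4) + (1/2)·(26/3) = 185/24.

185/24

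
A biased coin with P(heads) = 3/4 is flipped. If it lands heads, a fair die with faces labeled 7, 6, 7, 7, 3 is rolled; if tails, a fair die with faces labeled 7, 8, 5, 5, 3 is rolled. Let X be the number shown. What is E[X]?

59/10

E[X | heads] = (7+6+7+7+3)/5 = 6.
E[X | tails] = (7+8+5+5+3)/5 = 28/5.
E[X] = (3/4)·(6) + (1/4)·(28/5) = 59/10.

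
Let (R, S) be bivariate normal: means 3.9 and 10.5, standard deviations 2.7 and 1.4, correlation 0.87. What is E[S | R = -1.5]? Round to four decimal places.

The regression of S on R has slope ρ·σ_S/σ_R and passes through (μ_R, μ_S).
E[S | R=-1.5] = 10.5 + (0.87)·(1.4/2.7)·(-1.5 − (3.9)) = 10.5 + (0.45111)·(-5.4) = 8.0640.

8.0640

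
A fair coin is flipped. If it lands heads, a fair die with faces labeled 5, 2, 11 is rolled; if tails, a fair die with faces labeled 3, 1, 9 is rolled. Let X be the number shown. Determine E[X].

31/6

E[X | heads] = (5+2+11)/3 = 6.
E[X | tails] = (3+1+9)/3 = 13/3.
E[X] = (1/2)·(6) + (1/2)·(13/3) = 31/6.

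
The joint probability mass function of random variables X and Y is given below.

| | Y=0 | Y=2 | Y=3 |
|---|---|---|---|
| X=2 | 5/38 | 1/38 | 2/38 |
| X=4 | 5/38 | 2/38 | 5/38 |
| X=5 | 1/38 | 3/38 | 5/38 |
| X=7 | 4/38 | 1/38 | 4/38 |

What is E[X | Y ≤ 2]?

95/22

P(Y ≤ 2) = 11/19.
Σ X·P over the event = 2·(5/38) + 2·(1/38) + 4·(5/38) + 4·(2/38) + 5·(1/38) + 5·(3/38) + 7·(4/38) + 7·(1/38) = 5/2.
E[X | Y ≤ 2] = (5/2) / (11/19) = 95/22.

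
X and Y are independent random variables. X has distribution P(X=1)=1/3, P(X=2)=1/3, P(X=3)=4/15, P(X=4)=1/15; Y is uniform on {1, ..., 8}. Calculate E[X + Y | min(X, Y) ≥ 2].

P(min(X, Y) ≥ 2) = 7/12.
Summing (X+Y)·P(x,y) over outcomes with min(X, Y) ≥ 2 gives 133/30.
E[X + Y | min(X, Y) ≥ 2] = (133/30) / (7/12) = 38/5.

38/5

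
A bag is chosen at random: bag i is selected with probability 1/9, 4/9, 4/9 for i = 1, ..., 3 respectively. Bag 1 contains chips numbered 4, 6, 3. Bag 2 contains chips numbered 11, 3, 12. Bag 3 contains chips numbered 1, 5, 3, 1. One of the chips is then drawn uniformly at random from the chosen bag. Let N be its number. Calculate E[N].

E[N | bag 1] = (4+6+3)/3 = 13/3.
E[N | bag 2] = (11+3+12)/3 = 26/3.
E[N | bag 3] = (1+5+3+1)/4 = 5/2.
E[N] = (1/9)·(13/3) + (4/9)·(26/3) + (4/9)·(5/2) = 49/9.

49/9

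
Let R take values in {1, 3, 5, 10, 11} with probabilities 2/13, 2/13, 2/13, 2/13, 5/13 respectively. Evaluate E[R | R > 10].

11

P(R > 10) = 5/13.
Σ over the event: 11·5/13 = 55/13.
E[R | R > 10] = (55/13) / (5/13) = 11.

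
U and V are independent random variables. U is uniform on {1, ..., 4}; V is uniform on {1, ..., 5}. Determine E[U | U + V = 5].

5/2

Outcomes with U + V = 5: (1,4), (2,3), (3,2), (4,1), each with probability 1/20.
E[U | U + V = 5] = (1 + 2 + 3 + 4) / 4 = 5/2.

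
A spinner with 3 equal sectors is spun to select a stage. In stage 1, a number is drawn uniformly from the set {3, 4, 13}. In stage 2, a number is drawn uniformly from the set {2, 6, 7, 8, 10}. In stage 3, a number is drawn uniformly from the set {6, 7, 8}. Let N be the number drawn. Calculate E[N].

E[N | stage 1] = (3+4+13)/3 = 20/3.
E[N | stage 2] = (2+6+7+8+10)/5 = 33/5.
E[N | stage 3] = (6+7+8)/3 = 7.
E[N] = (1/3)·(20/3) + (1/3)·(33/5) + (1/3)·(7) = 304/45.

304/45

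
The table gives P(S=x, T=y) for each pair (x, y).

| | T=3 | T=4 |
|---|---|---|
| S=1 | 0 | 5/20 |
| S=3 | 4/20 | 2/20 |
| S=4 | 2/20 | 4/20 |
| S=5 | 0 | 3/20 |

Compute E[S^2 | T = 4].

P(T = 4) = 7/10.
Σ S^2·P over the event = 1·(5/20) + 9·(2/20) + 16·(4/20) + 25·(3/20) = 81/10.
E[S^2 | T = 4] = (81/10) / (7/10) = 81/7.

81/7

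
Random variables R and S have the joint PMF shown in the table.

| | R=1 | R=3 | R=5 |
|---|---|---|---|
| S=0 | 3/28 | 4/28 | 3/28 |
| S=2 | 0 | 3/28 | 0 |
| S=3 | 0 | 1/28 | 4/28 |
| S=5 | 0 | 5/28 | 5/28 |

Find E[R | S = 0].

P(S = 0) = 5/14.
Σ R·P over the event = 1·(3/28) + 3·(4/28) + 5·(3/28) = 15/14.
E[R | S = 0] = (15/14) / (5/14) = 3.

3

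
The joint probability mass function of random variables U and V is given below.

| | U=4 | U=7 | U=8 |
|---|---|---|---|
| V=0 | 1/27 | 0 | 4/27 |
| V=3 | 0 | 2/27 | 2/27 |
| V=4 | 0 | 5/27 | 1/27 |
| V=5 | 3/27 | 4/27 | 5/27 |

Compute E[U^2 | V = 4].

P(V = 4) = 2/9.
Summing U^2·P(U=x,V=y) over the conditioning event gives 103/9.
E[U^2 | V = 4] = (103/9) / (2/9) = 103/2.

103/2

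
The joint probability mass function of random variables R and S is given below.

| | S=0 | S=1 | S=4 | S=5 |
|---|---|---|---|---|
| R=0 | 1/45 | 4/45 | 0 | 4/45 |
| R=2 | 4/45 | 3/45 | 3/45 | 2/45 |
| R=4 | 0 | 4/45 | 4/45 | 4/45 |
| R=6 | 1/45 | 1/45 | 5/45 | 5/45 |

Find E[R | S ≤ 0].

P(S ≤ 0) = 2/15.
Σ R·P over the event = 0·(1/45) + 2·(4/45) + 6·(1/45) = 14/45.
E[R | S ≤ 0] = (14/45) / (2/15) = 7/3.

7/3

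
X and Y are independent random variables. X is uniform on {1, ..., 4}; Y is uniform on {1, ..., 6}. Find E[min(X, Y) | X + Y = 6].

P(X + Y = 6) = 1/6.
Summing min(X,Y)·P(x,y) over outcomes with X + Y = 6 gives 1/3.
E[min(X, Y) | X + Y = 6] = (1/3) / (1/6) = 2.

2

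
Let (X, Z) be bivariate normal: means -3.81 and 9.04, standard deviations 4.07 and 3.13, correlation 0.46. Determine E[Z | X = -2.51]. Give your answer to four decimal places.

E[Z | X=x] = μ_Z + ρ(σ_Z/σ_X)(x − μ_X) for jointly normal variables.
E[Z | X=-2.51] = 9.04 + (0.46)·(3.13/4.07)·(-2.51 − (-3.81)) = 9.04 + (0.35376)·(1.3) = 9.4999.

9.4999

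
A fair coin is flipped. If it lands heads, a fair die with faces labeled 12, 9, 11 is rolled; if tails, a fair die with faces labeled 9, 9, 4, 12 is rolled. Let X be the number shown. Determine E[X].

115/12

E[X | heads] = (12+9+11)/3 = 32/3.
E[X | tails] = (9+9+4+12)/4 = 17/2.
E[X] = (1/2)·(32/3) + (1/2)·(17/2) = 115/12.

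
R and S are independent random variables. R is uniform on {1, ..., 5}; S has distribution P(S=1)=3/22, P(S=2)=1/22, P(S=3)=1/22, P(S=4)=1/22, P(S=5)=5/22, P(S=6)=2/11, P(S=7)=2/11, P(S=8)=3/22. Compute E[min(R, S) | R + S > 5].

269/92

P(R + S > 5) = 46/55.
Summing min(R,S)·P(x,y) over outcomes with R + S > 5 gives 269/110.
E[min(R, S) | R + S > 5] = (269/110) / (46/55) = 269/92.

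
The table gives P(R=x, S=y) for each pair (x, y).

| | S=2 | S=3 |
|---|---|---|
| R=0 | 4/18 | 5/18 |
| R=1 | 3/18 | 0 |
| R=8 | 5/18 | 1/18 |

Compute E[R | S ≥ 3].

4/3

P(S ≥ 3) = 1/3.
Σ R·P over the event = 0·(5/18) + 8·(1/18) = 4/9.
E[R | S ≥ 3] = (4/9) / (1/3) = 4/3.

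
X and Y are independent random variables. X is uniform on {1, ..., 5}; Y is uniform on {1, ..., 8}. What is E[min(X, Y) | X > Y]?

Outcomes with X > Y: (2,1), (3,1), (3,2), (4,1), (4,2), (4,3), (5,1), (5,2), (5,3), (5,4), each with probability 1/40.
E[min(X, Y) | X > Y] = (1 + 1 + 2 + 1 + 2 + 3 + 1 + 2 + 3 + 4) / 10 = 2.

2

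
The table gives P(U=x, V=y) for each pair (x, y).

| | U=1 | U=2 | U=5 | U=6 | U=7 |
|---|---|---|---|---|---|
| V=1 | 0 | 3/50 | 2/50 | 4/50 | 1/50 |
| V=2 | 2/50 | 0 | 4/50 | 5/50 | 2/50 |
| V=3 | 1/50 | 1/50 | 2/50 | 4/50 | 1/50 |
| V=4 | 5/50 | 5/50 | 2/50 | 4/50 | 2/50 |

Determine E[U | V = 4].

7/2

P(V = 4) = 9/25.
Σ U·P over the event = 1·(5/50) + 2·(5/50) + 5·(2/50) + 6·(4/50) + 7·(2/50) = 63/50.
E[U | V = 4] = (63/50) / (9/25) = 7/2.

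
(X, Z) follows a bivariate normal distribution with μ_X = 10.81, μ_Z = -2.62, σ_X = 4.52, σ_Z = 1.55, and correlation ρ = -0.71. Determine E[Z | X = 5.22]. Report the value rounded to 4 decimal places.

E[Z | X=x] = μ_Z + ρ(σ_Z/σ_X)(x − μ_X) for jointly normal variables.
E[Z | X=5.22] = -2.62 + (-0.71)·(1.55/4.52)·(5.22 − (10.81)) = -2.62 + (-0.24347)·(-5.59) = -1.2590.

-1.2590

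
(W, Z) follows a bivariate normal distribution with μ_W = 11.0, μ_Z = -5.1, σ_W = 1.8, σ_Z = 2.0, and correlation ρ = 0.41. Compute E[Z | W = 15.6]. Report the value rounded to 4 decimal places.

-3.0044

The regression of Z on W has slope ρ·σ_Z/σ_W and passes through (μ_W, μ_Z).
E[Z | W=15.6] = -5.1 + (0.41)·(2.0/1.8)·(15.6 − (11.0)) = -5.1 + (0.45556)·(4.6) = -3.0044.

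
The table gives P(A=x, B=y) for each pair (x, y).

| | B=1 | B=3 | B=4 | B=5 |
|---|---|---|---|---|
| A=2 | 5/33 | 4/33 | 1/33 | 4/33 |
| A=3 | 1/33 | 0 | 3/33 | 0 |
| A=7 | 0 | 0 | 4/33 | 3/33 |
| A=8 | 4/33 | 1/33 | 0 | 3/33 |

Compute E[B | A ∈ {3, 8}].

P(A ∈ {3, 8}) = 4/11.
Σ B·P over the event = 1·(1/33) + 4·(3/33) + 1·(4/33) + 3·(1/33) + 5·(3/33) = 35/33.
E[B | A ∈ {3, 8}] = (35/33) / (4/11) = 35/12.

35/12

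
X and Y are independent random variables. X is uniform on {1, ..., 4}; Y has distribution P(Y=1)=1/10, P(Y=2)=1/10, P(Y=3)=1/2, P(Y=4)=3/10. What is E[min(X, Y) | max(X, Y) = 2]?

4/3

P(max(X, Y) = 2) = 3/40.
Summing min(X,Y)·P(x,y) over outcomes with max(X, Y) = 2 gives 1/10.
E[min(X, Y) | max(X, Y) = 2] = (1/10) / (3/40) = 4/3.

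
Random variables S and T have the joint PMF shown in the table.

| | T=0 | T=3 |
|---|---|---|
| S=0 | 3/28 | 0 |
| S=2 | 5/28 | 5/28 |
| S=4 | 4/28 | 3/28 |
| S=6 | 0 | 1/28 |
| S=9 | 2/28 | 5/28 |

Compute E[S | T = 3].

73/14

P(T = 3) = 1/2.
Σ S·P over the event = 2·(5/28) + 4·(3/28) + 6·(1/28) + 9·(5/28) = 73/28.
E[S | T = 3] = (73/28) / (1/2) = 73/14.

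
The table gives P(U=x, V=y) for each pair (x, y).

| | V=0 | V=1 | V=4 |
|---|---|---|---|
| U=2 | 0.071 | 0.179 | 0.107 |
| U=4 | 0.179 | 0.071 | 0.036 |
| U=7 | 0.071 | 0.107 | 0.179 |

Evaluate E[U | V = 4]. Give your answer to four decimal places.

5.0031

P(V = 4) = 0.322.
Σ U·P over the event = 2·(0.107) + 4·(0.036) + 7·(0.179) = 1.611.
E[U | V = 4] = (1.611) / (0.322) = 5.0031.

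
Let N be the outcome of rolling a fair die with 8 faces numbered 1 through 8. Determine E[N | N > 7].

8

Given N > 7, N is equally likely to be any of {8}.
E[N | N > 7] = (8) / 1 = 8.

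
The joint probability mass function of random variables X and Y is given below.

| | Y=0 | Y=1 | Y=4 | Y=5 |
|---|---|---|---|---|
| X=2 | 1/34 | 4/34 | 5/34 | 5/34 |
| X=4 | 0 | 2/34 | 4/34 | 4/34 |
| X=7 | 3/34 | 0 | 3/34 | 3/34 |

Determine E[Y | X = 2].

P(X = 2) = 15/34.
Σ Y·P over the event = 0·(1/34) + 1·(4/34) + 4·(5/34) + 5·(5/34) = 49/34.
E[Y | X = 2] = (49/34) / (15/34) = 49/15.

49/15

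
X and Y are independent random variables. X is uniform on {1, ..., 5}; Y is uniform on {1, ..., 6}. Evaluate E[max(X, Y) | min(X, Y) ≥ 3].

P(min(X, Y) ≥ 3) = 2/5.
Summing max(X,Y)·P(x,y) over outcomes with min(X, Y) ≥ 3 gives 29/15.
E[max(X, Y) | min(X, Y) ≥ 3] = (29/15) / (2/5) = 29/6.

29/6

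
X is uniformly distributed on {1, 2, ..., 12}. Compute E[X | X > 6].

19/2

Given X > 6, X is equally likely to be any of {7, 8, 9, 10, 11, 12}.
E[X | X > 6] = (7 + 8 + 9 + 10 + 11 + 12) / 6 = 19/2.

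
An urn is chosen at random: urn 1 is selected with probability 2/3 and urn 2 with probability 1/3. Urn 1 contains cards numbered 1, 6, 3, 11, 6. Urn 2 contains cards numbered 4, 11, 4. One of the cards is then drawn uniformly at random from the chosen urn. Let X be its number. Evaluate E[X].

257/45

E[X | urn 1] = (1+6+3+11+6)/5 = 27/5.
E[X | urn 2] = (4+11+4)/3 = 19/3.
By the law of total expectation,
E[X] = (2/3)·(27/5) + (1/3)·(19/3) = 257/45.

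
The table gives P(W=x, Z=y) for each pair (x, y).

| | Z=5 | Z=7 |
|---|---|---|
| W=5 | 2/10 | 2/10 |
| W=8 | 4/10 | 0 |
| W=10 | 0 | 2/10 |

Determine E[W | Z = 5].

P(Z = 5) = 3/5.
Σ W·P over the event = 5·(2/10) + 8·(4/10) = 21/5.
E[W | Z = 5] = (21/5) / (3/5) = 7.

7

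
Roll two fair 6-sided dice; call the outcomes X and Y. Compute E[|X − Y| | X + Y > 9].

Outcomes with X + Y > 9: (4,6), (5,5), (5,6), (6,4), (6,5), (6,6), each with probability 1/36.
E[|X − Y| | X + Y > 9] = (2 + 0 + 1 + 2 + 1 + 0) / 6 = 1.

1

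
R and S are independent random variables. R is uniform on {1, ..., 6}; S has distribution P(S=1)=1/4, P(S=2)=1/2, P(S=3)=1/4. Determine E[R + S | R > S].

101/16

P(R > S) = 2/3.
Summing (R+S)·P(x,y) over outcomes with R > S gives 101/24.
E[R + S | R > S] = (101/24) / (2/3) = 101/16.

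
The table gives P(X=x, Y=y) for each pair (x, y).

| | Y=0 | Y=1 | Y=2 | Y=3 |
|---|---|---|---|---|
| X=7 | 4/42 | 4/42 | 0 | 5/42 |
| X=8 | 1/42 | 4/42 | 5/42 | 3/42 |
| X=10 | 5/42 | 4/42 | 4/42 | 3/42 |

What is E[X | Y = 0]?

P(Y = 0) = 5/21.
Σ X·P over the event = 7·(4/42) + 8·(1/42) + 10·(5/42) = 43/21.
E[X | Y = 0] = (43/21) / (5/21) = 43/5.

43/5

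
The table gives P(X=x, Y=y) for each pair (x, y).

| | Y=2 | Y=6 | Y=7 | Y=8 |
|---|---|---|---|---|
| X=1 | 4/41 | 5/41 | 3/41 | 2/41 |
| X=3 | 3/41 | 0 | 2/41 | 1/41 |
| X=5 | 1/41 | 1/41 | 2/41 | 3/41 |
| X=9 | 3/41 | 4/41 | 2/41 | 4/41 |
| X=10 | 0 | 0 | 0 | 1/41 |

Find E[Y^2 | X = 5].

P(X = 5) = 7/41.
Σ Y^2·P over the event = 4·(1/41) + 36·(1/41) + 49·(2/41) + 64·(3/41) = 330/41.
E[Y^2 | X = 5] = (330/41) / (7/41) = 330/7.

330/7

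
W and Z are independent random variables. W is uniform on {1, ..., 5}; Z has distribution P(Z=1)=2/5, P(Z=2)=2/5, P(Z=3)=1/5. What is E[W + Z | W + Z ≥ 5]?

P(W + Z ≥ 5) = 14/25.
Summing (W+Z)·P(x,y) over outcomes with W + Z ≥ 5 gives 84/25.
E[W + Z | W + Z ≥ 5] = (84/25) / (14/25) = 6.

6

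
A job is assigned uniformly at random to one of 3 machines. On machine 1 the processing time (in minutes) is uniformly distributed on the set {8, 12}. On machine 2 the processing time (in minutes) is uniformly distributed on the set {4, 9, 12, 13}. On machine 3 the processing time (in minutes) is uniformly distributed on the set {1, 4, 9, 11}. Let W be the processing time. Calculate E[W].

E[W | machine 1] = (8+12)/2 = 10.
E[W | machine 2] = (4+9+12+13)/4 = 19/2.
E[W | machine 3] = (1+4+9+11)/4 = 25/4.
By the law of total expectation,
E[W] = (1/3)·(10) + (1/3)·(19/2) + (1/3)·(25/4) = 103/12.

103/12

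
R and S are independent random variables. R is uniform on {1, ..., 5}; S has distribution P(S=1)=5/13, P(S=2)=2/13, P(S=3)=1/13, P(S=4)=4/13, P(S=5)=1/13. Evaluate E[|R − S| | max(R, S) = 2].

P(max(R, S) = 2) = 9/65.
Summing |R−S|·P(x,y) over outcomes with max(R, S) = 2 gives 7/65.
E[|R − S| | max(R, S) = 2] = (7/65) / (9/65) = 7/9.

7/9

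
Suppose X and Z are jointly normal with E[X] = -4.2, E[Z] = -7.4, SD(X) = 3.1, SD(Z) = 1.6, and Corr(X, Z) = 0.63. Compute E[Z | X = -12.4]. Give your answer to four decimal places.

-10.0663

The regression of Z on X has slope ρ·σ_Z/σ_X and passes through (μ_X, μ_Z).
E[Z | X=-12.4] = -7.4 + (0.63)·(1.6/3.1)·(-12.4 − (-4.2)) = -7.4 + (0.32516)·(-8.2) = -10.0663.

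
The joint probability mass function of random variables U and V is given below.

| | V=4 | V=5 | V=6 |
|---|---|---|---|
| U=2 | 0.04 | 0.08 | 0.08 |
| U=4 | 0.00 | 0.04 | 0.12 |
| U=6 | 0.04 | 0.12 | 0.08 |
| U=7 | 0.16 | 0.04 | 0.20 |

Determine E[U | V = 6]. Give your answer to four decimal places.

5.2500

P(V = 6) = 0.48.
Σ U·P over the event = 2·(0.08) + 4·(0.12) + 6·(0.08) + 7·(0.20) = 2.52.
E[U | V = 6] = (2.52) / (0.48) = 5.2500.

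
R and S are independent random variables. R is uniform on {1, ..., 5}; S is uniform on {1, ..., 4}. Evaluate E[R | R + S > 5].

4

Outcomes with R + S > 5: (2,4), (3,3), (3,4), (4,2), (4,3), (4,4), (5,1), (5,2), (5,3), (5,4), each with probability 1/20.
E[R | R + S > 5] = (2 + 3 + 3 + 4 + 4 + 4 + 5 + 5 + 5 + 5) / 10 = 4.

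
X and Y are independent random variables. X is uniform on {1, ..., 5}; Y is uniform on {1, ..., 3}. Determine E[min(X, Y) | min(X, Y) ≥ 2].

P(min(X, Y) ≥ 2) = 8/15.
Summing min(X,Y)·P(x,y) over outcomes with min(X, Y) ≥ 2 gives 19/15.
E[min(X, Y) | min(X, Y) ≥ 2] = (19/15) / (8/15) = 19/8.

19/8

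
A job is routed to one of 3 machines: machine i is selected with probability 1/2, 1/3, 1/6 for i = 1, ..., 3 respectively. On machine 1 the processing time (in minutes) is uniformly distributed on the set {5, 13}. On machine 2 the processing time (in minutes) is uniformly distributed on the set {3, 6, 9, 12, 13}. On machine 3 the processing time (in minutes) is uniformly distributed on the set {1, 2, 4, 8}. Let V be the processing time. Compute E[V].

959/120

E[V | machine 1] = (5+13)/2 = 9.
E[V | machine 2] = (3+6+9+12+13)/5 = 43/5.
E[V | machine 3] = (1+2+4+8)/4 = 15/4.
E[V] = (1/2)·(9) + (1/3)·(43/5) + (1/6)·(15/4) = 959/120.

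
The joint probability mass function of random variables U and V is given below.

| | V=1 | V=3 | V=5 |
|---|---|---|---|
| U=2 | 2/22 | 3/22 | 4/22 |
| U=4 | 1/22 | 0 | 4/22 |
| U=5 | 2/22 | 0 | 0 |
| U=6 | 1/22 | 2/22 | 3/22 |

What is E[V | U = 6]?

P(U = 6) = 3/11.
Σ V·P over the event = 1·(1/22) + 3·(2/22) + 5·(3/22) = 1.
E[V | U = 6] = (1) / (3/11) = 11/3.

11/3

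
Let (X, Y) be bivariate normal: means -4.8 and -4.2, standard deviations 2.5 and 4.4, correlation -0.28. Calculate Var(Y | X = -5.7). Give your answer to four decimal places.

17.8422

Var(Y | X=x) = (1 − ρ²)·σ_Y².
Var(Y | X=-5.7) = (4.4)²·(1 − (-0.28)²) = 19.36·0.9216 = 17.8422.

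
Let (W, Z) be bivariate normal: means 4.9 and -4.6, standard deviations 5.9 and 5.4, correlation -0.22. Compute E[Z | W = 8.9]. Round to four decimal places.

-5.4054

E[Z | W=x] = μ_Z + ρ(σ_Z/σ_W)(x − μ_W) for jointly normal variables.
E[Z | W=8.9] = -4.6 + (-0.22)·(5.4/5.9)·(8.9 − (4.9)) = -4.6 + (-0.20136)·(4) = -5.4054.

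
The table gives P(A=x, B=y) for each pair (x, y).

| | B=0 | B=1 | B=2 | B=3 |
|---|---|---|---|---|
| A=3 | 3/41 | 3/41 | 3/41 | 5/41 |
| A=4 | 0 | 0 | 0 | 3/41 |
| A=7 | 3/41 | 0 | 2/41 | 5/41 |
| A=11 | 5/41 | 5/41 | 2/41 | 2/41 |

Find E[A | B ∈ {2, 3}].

P(B ∈ {2, 3}) = 22/41.
Summing A·P(A=x,B=y) over the conditioning event gives 129/41.
E[A | B ∈ {2, 3}] = (129/41) / (22/41) = 129/22.

129/22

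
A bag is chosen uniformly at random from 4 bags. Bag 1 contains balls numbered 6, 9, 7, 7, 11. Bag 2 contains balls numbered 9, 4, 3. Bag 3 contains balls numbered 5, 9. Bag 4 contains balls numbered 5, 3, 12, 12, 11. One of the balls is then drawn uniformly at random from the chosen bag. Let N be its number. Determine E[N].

217/30

E[N | bag 1] = (6+9+7+7+11)/5 = 8.
E[N | bag 2] = (9+4+3)/3 = 16/3.
E[N | bag 3] = (5+9)/2 = 7.
E[N | bag 4] = (5+3+12+12+11)/5 = 43/5.
By the law of total expectation,
E[N] = (1/4)·(8) + (1/4)·(16/3) + (1/4)·(7) + (1/4)·(43/5) = 217/30.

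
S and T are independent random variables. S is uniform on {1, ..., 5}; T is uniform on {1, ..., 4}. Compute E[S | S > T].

Outcomes with S > T: (2,1), (3,1), (3,2), (4,1), (4,2), (4,3), (5,1), (5,2), (5,3), (5,4), each with probability 1/20.
E[S | S > T] = (2 + 3 + 3 + 4 + 4 + 4 + 5 + 5 + 5 + 5) / 10 = 4.

4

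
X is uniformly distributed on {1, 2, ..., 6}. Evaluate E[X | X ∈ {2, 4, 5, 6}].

17/4

P(X ∈ {2, 4, 5, 6}) = 2/3.
Σ over the event: 2·1/6 + 4·1/6 + 5·1/6 + 6·1/6 = 17/6.
E[X | X ∈ {2, 4, 5, 6}] = (17/6) / (2/3) = 17/4.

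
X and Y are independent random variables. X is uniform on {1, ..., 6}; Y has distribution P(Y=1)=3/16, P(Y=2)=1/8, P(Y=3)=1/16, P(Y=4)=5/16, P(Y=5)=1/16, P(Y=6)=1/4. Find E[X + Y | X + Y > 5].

P(X + Y > 5) = 71/96.
Summing (X+Y)·P(x,y) over outcomes with X + Y > 5 gives 295/48.
E[X + Y | X + Y > 5] = (295/48) / (71/96) = 590/71.

590/71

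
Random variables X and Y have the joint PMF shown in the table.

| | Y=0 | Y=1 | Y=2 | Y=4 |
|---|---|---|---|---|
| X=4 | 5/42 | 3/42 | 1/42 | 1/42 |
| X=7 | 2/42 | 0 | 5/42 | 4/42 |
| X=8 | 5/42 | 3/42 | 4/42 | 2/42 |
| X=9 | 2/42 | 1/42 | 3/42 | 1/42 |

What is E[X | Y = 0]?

P(Y = 0) = 1/3.
Σ X·P over the event = 4·(5/42) + 7·(2/42) + 8·(5/42) + 9·(2/42) = 46/21.
E[X | Y = 0] = (46/21) / (1/3) = 46/7.

46/7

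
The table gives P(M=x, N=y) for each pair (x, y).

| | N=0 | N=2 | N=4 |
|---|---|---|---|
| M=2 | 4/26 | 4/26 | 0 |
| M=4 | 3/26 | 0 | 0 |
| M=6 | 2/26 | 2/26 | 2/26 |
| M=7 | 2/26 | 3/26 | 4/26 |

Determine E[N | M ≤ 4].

P(M ≤ 4) = 11/26.
Summing N·P(M=x,N=y) over the conditioning event gives 4/13.
E[N | M ≤ 4] = (4/13) / (11/26) = 8/11.

8/11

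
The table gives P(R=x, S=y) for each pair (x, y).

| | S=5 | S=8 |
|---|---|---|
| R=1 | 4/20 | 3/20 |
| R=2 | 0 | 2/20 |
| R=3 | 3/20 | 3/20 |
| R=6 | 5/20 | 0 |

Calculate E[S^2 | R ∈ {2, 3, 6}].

P(R ∈ {2, 3, 6}) = 13/20.
Σ S^2·P over the event = 64·(2/20) + 25·(3/20) + 64·(3/20) + 25·(5/20) = 26.
E[S^2 | R ∈ {2, 3, 6}] = (26) / (13/20) = 40.

40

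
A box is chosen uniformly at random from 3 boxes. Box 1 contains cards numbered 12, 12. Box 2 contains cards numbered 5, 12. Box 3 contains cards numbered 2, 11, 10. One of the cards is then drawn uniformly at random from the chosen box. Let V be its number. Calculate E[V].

169/18

E[V | box 1] = (12+12)/2 = 12.
E[V | box 2] = (5+12)/2 = 17/2.
E[V | box 3] = (2+11+10)/3 = 23/3.
By the law of total expectation,
E[V] = (1/3)·(12) + (1/3)·(17/2) + (1/3)·(23/3) = 169/18.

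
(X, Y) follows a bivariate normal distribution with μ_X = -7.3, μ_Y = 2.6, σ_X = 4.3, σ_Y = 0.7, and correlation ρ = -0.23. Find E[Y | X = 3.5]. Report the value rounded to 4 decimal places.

2.1956

For a bivariate normal, E[Y | X=x] = μ_Y + ρ·(σ_Y/σ_X)·(x − μ_X).
E[Y | X=3.5] = 2.6 + (-0.23)·(0.7/4.3)·(3.5 − (-7.3)) = 2.6 + (-0.037442)·(10.8) = 2.1956.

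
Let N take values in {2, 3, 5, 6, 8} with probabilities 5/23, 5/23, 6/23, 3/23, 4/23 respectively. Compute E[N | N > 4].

P(N > 4) = 13/23.
Σ over the event: 5·6/23 + 6·3/23 + 8·4/23 = 80/23.
E[N | N > 4] = (80/23) / (13/23) = 80/13.

80/13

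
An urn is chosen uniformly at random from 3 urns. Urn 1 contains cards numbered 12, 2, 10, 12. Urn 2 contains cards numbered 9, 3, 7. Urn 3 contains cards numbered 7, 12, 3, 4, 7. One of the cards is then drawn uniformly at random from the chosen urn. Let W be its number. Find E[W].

E[W | urn 1] = (12+2+10+12)/4 = 9.
E[W | urn 2] = (9+3+7)/3 = 19/3.
E[W | urn 3] = (7+12+3+4+7)/5 = 33/5.
By the law of total expectation,
E[W] = (1/3)·(9) + (1/3)·(19/3) + (1/3)·(33/5) = 329/45.

329/45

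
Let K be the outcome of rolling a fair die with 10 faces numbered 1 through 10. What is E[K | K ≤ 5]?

3

Given K ≤ 5, K is equally likely to be any of {1, 2, 3, 4, 5}.
E[K | K ≤ 5] = (1 + 2 + 3 + 4 + 5) / 5 = 3.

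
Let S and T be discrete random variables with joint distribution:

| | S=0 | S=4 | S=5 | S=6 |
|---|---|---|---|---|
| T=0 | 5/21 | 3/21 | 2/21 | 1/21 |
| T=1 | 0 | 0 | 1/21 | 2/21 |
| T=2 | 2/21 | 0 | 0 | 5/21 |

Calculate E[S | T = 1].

17/3

P(T = 1) = 1/7.
Σ S·P over the event = 5·(1/21) + 6·(2/21) = 17/21.
E[S | T = 1] = (17/21) / (1/7) = 17/3.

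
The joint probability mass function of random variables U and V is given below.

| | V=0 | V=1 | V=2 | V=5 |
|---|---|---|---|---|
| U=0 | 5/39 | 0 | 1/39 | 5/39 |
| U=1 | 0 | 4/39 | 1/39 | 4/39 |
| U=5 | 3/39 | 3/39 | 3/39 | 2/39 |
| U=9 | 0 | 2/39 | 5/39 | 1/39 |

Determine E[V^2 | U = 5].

65/11

P(U = 5) = 11/39.
Σ V^2·P over the event = 0·(3/39) + 1·(3/39) + 4·(3/39) + 25·(2/39) = 5/3.
E[V^2 | U = 5] = (5/3) / (11/39) = 65/11.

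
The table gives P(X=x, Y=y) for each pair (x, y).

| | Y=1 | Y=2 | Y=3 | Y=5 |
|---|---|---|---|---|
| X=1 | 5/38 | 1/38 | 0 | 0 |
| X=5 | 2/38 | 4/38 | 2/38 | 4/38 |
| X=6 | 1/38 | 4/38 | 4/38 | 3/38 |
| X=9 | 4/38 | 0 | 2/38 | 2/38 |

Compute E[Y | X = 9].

5/2

P(X = 9) = 4/19.
Σ Y·P over the event = 1·(4/38) + 3·(2/38) + 5·(2/38) = 10/19.
E[Y | X = 9] = (10/19) / (4/19) = 5/2.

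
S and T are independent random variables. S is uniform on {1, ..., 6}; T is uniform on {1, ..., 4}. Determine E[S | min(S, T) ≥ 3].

Outcomes with min(S, T) ≥ 3: (3,3), (3,4), (4,3), (4,4), (5,3), (5,4), (6,3), (6,4), each with probability 1/24.
E[S | min(S, T) ≥ 3] = (3 + 3 + 4 + 4 + 5 + 5 + 6 + 6) / 8 = 9/2.

9/2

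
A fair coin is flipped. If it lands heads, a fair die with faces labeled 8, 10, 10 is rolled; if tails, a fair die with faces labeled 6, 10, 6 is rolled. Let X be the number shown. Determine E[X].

E[X | heads] = (8+10+10)/3 = 28/3.
E[X | tails] = (6+10+6)/3 = 22/3.
E[X] = (1/2)·(28/3) + (1/2)·(22/3) = 25/3.

25/3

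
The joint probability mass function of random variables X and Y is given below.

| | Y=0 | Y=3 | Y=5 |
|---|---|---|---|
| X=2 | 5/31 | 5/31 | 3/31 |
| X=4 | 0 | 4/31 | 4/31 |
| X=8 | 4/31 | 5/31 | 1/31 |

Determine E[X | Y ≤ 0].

P(Y ≤ 0) = 9/31.
Σ X·P over the event = 2·(5/31) + 8·(4/31) = 42/31.
E[X | Y ≤ 0] = (42/31) / (9/31) = 14/3.

14/3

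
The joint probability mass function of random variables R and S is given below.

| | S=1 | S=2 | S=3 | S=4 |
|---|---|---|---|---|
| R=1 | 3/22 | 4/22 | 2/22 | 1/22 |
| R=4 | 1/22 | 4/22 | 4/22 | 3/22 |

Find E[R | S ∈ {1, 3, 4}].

P(S ∈ {1, 3, 4}) = 7/11.
Σ R·P over the event = 1·(3/22) + 1·(2/22) + 1·(1/22) + 4·(1/22) + 4·(4/22) + 4·(3/22) = 19/11.
E[R | S ∈ {1, 3, 4}] = (19/11) / (7/11) = 19/7.

19/7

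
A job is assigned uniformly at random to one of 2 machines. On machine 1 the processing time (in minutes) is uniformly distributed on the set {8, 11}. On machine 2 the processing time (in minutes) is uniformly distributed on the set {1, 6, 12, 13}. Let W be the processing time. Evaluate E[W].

E[W | machine 1] = (8+11)/2 = 19/2.
E[W | machine 2] = (1+6+12+13)/4 = 8.
E[W] = (1/2)·(19/2) + (1/2)·(8) = 35/4.

35/4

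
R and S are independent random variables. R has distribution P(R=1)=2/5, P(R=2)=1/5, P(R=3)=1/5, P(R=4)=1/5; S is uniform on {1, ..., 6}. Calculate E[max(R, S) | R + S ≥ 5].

32/7

P(R + S ≥ 5) = 7/10.
Summing max(R,S)·P(x,y) over outcomes with R + S ≥ 5 gives 16/5.
E[max(R, S) | R + S ≥ 5] = (16/5) / (7/10) = 32/7.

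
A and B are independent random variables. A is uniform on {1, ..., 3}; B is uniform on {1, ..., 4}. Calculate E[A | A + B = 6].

5/2

P(A + B = 6) = 1/6.
Summing A·P(x,y) over outcomes with A + B = 6 gives 5/12.
E[A | A + B = 6] = (5/12) / (1/6) = 5/2.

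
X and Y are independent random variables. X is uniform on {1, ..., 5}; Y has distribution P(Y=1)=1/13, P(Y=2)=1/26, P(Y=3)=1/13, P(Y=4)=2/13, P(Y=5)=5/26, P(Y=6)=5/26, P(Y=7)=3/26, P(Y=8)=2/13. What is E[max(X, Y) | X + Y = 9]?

P(X + Y = 9) = 21/130.
Summing max(X,Y)·P(x,y) over outcomes with X + Y = 9 gives 64/65.
E[max(X, Y) | X + Y = 9] = (64/65) / (21/130) = 128/21.

128/21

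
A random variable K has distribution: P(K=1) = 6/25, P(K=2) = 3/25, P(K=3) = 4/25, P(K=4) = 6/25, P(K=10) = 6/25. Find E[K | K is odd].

9/5

P(K is odd) = 2/5.
Σ over the event: 1·6/25 + 3·4/25 = 18/25.
E[K | K is odd] = (18/25) / (2/5) = 9/5.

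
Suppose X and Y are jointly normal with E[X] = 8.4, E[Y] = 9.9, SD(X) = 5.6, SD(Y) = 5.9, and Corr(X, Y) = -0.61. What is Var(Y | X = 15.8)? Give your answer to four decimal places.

21.8572

For a bivariate normal, Var(Y | X=x) = σ_Y²(1 − ρ²).
Var(Y | X=15.8) = (5.9)²·(1 − (-0.61)²) = 34.81·0.6279 = 21.8572.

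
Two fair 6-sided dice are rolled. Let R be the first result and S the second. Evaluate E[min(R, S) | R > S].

7/3

P(R > S) = 5/12.
Summing min(R,S)·P(x,y) over outcomes with R > S gives 35/36.
E[min(R, S) | R > S] = (35/36) / (5/12) = 7/3.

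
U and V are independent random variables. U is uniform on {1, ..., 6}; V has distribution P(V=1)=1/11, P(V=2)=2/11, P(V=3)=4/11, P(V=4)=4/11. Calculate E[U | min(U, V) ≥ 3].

9/2

P(min(U, V) ≥ 3) = 16/33.
Summing U·P(x,y) over outcomes with min(U, V) ≥ 3 gives 24/11.
E[U | min(U, V) ≥ 3] = (24/11) / (16/33) = 9/2.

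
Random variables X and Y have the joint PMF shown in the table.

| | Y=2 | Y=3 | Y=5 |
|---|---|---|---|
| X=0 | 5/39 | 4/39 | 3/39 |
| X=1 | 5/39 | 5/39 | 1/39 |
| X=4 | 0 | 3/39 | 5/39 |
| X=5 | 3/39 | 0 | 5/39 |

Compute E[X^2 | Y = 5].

103/7

P(Y = 5) = 14/39.
Σ X^2·P over the event = 0·(3/39) + 1·(1/39) + 16·(5/39) + 25·(5/39) = 206/39.
E[X^2 | Y = 5] = (206/39) / (14/39) = 103/7.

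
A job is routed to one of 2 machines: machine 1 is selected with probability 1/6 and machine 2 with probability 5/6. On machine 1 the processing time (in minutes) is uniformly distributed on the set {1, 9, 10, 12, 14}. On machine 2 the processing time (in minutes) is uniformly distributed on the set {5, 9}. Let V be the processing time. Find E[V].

E[V | machine 1] = (1+9+10+12+14)/5 = 46/5.
E[V | machine 2] = (5+9)/2 = 7.
By the law of total expectation,
E[V] = (1/6)·(46/5) + (5/6)·(7) = 221/30.

221/30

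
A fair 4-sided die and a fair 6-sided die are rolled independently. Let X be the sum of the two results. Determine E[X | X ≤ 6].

32/7

P(X ≤ 6) = 7/12.
Σ over the event: 2·1/24 + 3·1/12 + 4·1/8 + 5·1/6 + 6·1/6 = 8/3.
E[X | X ≤ 6] = (8/3) / (7/12) = 32/7.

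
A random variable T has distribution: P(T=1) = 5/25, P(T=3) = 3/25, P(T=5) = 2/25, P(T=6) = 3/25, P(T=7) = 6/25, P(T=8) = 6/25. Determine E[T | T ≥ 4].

P(T ≥ 4) = 17/25.
Σ over the event: 5·2/25 + 6·3/25 + 7·6/25 + 8·6/25 = 118/25.
E[T | T ≥ 4] = (118/25) / (17/25) = 118/17.

118/17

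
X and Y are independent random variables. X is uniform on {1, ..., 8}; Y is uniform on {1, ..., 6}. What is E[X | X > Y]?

P(X > Y) = 9/16.
Summing X·P(x,y) over outcomes with X > Y gives 10/3.
E[X | X > Y] = (10/3) / (9/16) = 160/27.

160/27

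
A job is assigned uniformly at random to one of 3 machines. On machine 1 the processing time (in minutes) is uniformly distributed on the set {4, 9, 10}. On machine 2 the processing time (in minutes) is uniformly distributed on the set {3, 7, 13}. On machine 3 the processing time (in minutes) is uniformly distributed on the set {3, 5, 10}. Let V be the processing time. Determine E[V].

E[V | machine 1] = (4+9+10)/3 = 23/3.
E[V | machine 2] = (3+7+13)/3 = 23/3.
E[V | machine 3] = (3+5+10)/3 = 6.
By the law of total expectation,
E[V] = (1/3)·(23/3) + (1/3)·(23/3) + (1/3)·(6) = 64/9.

64/9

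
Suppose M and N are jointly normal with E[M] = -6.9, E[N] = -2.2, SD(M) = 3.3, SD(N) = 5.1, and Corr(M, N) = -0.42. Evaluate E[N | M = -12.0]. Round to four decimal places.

1.1104

E[N | M=x] = μ_N + ρ(σ_N/σ_M)(x − μ_M) for jointly normal variables.
E[N | M=-12.0] = -2.2 + (-0.42)·(5.1/3.3)·(-12.0 − (-6.9)) = -2.2 + (-0.64909)·(-5.1) = 1.1104.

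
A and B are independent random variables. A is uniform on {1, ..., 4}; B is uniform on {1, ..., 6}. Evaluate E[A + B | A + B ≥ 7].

8

Outcomes with A + B ≥ 7: (1,6), (2,5), (2,6), (3,4), (3,5), (3,6), (4,3), (4,4), (4,5), (4,6), each with probability 1/24.
E[A + B | A + B ≥ 7] = (7 + 7 + 8 + 7 + 8 + 9 + 7 + 8 + 9 + 10) / 10 = 8.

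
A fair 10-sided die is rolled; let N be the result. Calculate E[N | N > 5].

Given N > 5, N is equally likely to be any of {6, 7, 8, 9, 10}.
E[N | N > 5] = (6 + 7 + 8 + 9 + 10) / 5 = 8.

8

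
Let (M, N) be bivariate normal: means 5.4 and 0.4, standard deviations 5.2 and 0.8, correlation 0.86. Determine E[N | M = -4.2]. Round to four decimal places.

E[N | M=x] = μ_N + ρ(σ_N/σ_M)(x − μ_M) for jointly normal variables.
E[N | M=-4.2] = 0.4 + (0.86)·(0.8/5.2)·(-4.2 − (5.4)) = 0.4 + (0.13231)·(-9.6) = -0.8702.

-0.8702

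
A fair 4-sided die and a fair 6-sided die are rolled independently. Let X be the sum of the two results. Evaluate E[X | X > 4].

62/9

P(X > 4) = 3/4.
Σ over the event: 5·1/6 + 6·1/6 + 7·1/6 + 8·1/8 + 9·1/12 + 10·1/24 = 31/6.
E[X | X > 4] = (31/6) / (3/4) = 62/9.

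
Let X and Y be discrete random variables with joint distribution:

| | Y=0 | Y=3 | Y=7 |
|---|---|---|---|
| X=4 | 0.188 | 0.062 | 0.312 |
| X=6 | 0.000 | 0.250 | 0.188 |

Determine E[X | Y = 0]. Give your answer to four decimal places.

4.0000

P(Y = 0) = 0.188.
Σ X·P over the event = 4·(0.188) = 0.752.
E[X | Y = 0] = (0.752) / (0.188) = 4.0000.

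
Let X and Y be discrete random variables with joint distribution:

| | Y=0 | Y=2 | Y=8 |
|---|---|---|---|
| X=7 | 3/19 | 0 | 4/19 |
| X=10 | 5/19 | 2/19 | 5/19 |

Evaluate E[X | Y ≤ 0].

P(Y ≤ 0) = 8/19.
Σ X·P over the event = 7·(3/19) + 10·(5/19) = 71/19.
E[X | Y ≤ 0] = (71/19) / (8/19) = 71/8.

71/8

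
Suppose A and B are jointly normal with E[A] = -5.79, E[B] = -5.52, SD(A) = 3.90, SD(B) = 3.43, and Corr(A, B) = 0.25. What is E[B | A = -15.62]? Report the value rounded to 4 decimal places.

-7.6813

For a bivariate normal, E[B | A=x] = μ_B + ρ·(σ_B/σ_A)·(x − μ_A).
E[B | A=-15.62] = -5.52 + (0.25)·(3.43/3.90)·(-15.62 − (-5.79)) = -5.52 + (0.21987)·(-9.83) = -7.6813.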